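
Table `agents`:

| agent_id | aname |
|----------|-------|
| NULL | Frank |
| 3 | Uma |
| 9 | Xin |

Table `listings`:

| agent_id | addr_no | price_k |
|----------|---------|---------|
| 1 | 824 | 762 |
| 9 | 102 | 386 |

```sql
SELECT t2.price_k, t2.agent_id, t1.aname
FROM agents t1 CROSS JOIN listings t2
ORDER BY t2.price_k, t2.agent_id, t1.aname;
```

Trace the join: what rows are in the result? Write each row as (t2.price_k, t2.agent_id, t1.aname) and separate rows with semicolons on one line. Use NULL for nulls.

CROSS JOIN pairs every row of `agents` with every row of `listings`: 3 × 2 = 6 rows.

(386, 9, Frank); (386, 9, Uma); (386, 9, Xin); (762, 1, Frank); (762, 1, Uma); (762, 1, Xin)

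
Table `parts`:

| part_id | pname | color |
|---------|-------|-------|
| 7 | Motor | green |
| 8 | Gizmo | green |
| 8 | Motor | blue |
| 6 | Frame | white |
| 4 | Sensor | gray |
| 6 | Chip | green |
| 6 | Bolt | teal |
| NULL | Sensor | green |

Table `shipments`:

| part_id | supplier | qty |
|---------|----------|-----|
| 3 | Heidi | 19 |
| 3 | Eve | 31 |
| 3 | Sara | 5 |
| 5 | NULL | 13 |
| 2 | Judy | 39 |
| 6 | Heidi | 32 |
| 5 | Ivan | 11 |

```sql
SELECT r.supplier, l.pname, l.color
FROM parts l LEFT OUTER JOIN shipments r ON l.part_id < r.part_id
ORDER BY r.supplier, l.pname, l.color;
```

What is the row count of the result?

10

LEFT JOIN keeps every row from `parts`; unmatched rows get NULL for `shipments`'s columns.
Matching on l.part_id < r.part_id. A NULL in a compared column never satisfies the condition.
- l row (part_id=7): no match → kept, r columns NULL.
- l row (part_id=8): no match → kept, r columns NULL.
- l row (part_id=8): no match → kept, r columns NULL.
- l row (part_id=6): no match → kept, r columns NULL.
- l row (part_id=4): matches 3 r row(s) → 3 output row(s).
- l row (part_id=6): no match → kept, r columns NULL.
- l row (part_id=6): no match → kept, r columns NULL.
- l row (part_id=NULL): no match → kept, r columns NULL.
Total: 3 matched + 7 padded = 10 rows.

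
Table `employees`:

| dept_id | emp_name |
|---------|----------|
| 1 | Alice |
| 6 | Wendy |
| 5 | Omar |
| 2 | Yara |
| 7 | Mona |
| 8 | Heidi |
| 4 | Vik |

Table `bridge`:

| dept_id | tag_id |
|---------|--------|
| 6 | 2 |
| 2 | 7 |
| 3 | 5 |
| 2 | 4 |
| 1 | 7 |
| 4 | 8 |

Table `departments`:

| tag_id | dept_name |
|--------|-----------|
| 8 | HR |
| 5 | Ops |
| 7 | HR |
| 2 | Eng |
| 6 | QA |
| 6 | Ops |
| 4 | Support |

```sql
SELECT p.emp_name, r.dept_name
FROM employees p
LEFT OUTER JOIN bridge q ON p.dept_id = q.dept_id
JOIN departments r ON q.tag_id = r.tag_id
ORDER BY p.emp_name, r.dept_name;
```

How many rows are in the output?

5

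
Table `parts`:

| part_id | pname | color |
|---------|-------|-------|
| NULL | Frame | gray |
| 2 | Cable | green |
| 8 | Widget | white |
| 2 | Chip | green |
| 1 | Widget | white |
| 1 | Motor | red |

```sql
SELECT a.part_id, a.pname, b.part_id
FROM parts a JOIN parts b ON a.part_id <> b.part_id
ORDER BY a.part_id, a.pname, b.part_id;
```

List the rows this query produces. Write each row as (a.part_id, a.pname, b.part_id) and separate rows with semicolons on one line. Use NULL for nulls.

(1, Motor, 2); (1, Motor, 2); (1, Motor, 8); (1, Widget, 2); (1, Widget, 2); (1, Widget, 8); (2, Cable, 1); (2, Cable, 1); (2, Cable, 8); (2, Chip, 1); (2, Chip, 1); (2, Chip, 8); (8, Widget, 1); (8, Widget, 1); (8, Widget, 2); (8, Widget, 2)

INNER JOIN keeps only pairs where the ON condition holds.
Matching on a.part_id <> b.part_id. A NULL in a compared column never satisfies the condition.
- a (part_id=NULL) has no partner → excluded.
- a (part_id=2) pairs with 3 row(s) of b.
- a (part_id=8) pairs with 4 row(s) of b.
- a (part_id=2) pairs with 3 row(s) of b.
- a (part_id=1) pairs with 3 row(s) of b.
- a (part_id=1) pairs with 3 row(s) of b.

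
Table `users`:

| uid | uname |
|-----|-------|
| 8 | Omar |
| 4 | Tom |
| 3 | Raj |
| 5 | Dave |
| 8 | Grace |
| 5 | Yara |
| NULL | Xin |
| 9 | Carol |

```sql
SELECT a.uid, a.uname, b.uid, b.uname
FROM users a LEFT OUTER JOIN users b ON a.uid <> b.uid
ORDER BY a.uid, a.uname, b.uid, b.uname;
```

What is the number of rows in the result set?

39

LEFT JOIN keeps every row from `users a`; unmatched rows get NULL for `users b`'s columns.
Matching on a.uid <> b.uid. A NULL in a compared column never satisfies the condition.
- a (uid=8) pairs with 5 row(s) of b.
- a (uid=4) pairs with 6 row(s) of b.
- a (uid=3) pairs with 6 row(s) of b.
- a (uid=5) pairs with 5 row(s) of b.
- a (uid=8) pairs with 5 row(s) of b.
- a (uid=5) pairs with 5 row(s) of b.
- a (uid=NULL) has no partner → padded with NULL.
- a (uid=9) pairs with 6 row(s) of b.
Total: 38 matched + 1 padded = 39 rows.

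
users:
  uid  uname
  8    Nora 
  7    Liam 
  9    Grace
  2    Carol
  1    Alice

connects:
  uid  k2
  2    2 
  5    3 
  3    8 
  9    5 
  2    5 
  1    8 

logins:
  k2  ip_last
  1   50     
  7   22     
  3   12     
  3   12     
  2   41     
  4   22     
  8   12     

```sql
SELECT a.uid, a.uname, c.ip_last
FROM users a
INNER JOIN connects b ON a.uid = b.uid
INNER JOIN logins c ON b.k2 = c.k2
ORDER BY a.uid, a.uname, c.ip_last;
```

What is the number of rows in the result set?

Joins associate left-to-right: users INNER JOIN connects on uid gives 4 intermediate row(s).
Then INNER JOIN `logins c` on k2: keep only rows whose b.k2 appears in c.
Result: 2 row(s).

2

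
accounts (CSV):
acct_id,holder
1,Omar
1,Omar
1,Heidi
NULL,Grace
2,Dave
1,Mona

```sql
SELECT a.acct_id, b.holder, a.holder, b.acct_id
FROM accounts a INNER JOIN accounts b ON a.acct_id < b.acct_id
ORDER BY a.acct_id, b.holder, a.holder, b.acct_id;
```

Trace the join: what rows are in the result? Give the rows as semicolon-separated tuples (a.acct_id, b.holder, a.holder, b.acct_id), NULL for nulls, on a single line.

INNER JOIN keeps only pairs where the ON condition holds.
Matching on a.acct_id < b.acct_id. A NULL in a compared column never satisfies the condition.
- acct_id=1: 1 matching b row(s), so 1 row(s) emitted.
- acct_id=1: 1 matching b row(s), so 1 row(s) emitted.
- acct_id=1: 1 matching b row(s), so 1 row(s) emitted.
- acct_id=NULL: no matching b row, dropped.
- acct_id=2: no matching b row, dropped.
- acct_id=1: 1 matching b row(s), so 1 row(s) emitted.
After projecting and ordering:
a.acct_id | b.holder | a.holder | b.acct_id
1 | Dave | Heidi | 2
1 | Dave | Mona | 2
1 | Dave | Omar | 2
1 | Dave | Omar | 2

(1, Dave, Heidi, 2); (1, Dave, Mona, 2); (1, Dave, Omar, 2); (1, Dave, Omar, 2)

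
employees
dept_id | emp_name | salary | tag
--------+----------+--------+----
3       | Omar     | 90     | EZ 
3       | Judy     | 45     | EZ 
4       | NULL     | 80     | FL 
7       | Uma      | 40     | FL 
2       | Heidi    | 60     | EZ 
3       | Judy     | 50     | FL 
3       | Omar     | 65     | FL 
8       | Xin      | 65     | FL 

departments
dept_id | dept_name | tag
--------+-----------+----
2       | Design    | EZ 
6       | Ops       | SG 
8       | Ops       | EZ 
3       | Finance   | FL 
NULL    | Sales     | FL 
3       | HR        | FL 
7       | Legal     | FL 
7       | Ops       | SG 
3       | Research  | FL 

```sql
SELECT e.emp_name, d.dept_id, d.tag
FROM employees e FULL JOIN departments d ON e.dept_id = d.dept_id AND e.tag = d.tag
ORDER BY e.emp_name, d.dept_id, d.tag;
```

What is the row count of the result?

16

FULL OUTER JOIN keeps every row from both sides; unmatched rows get NULL for the other side's columns.
Matching on e.dept_id = d.dept_id AND e.tag = d.tag. A NULL in a compared column never satisfies the condition.
- e row (dept_id=3, tag=EZ): no match → kept, d columns NULL.
- e row (dept_id=3, tag=EZ): no match → kept, d columns NULL.
- e row (dept_id=4, tag=FL): no match → kept, d columns NULL.
- e row (dept_id=7, tag=FL): matches 1 d row(s) → 1 output row(s).
- e row (dept_id=2, tag=EZ): matches 1 d row(s) → 1 output row(s).
- e row (dept_id=3, tag=FL): matches 3 d row(s) → 3 output row(s).
- e row (dept_id=3, tag=FL): matches 3 d row(s) → 3 output row(s).
- e row (dept_id=8, tag=FL): no match → kept, d columns NULL.
- 4 row(s) from d found no e partner → padded with NULL.
Total: 8 matched + 8 padded = 16 rows.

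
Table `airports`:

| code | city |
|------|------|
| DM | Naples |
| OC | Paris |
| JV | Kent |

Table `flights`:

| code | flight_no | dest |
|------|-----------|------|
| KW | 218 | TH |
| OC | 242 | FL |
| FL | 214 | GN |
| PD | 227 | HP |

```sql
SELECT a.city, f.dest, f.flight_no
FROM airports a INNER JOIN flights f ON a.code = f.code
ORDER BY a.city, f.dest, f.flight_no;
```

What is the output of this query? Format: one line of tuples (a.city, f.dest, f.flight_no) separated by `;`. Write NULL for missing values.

INNER JOIN keeps only pairs where the ON condition holds.
Matching on a.code = f.code.
- a[0] code=DM → no match; dropped.
- a[1] code=OC → 1 match(es) in f → 1 row(s).
- a[2] code=JV → no match; dropped.
After projecting and ordering:
a.city | f.dest | f.flight_no
Paris | FL | 242

(Paris, FL, 242)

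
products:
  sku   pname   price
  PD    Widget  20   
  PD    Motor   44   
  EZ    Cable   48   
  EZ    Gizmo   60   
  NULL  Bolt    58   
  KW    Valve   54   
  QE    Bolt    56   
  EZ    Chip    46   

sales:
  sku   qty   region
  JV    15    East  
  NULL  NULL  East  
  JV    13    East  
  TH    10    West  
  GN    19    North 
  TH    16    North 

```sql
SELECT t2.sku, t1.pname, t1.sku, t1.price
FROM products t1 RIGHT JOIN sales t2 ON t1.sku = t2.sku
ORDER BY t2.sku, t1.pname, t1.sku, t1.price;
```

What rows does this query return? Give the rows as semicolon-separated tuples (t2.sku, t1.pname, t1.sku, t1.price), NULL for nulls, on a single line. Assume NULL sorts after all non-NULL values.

RIGHT JOIN keeps every row from `sales`; unmatched rows get NULL for `products`'s columns.
Matching on t1.sku = t2.sku. A NULL in a compared column never satisfies the condition.
- sku=PD: no matching t2 row.
- sku=PD: no matching t2 row.
- sku=EZ: no matching t2 row.
- sku=EZ: no matching t2 row.
- sku=NULL: no matching t2 row.
- sku=KW: no matching t2 row.
- sku=QE: no matching t2 row.
- sku=EZ: no matching t2 row.
- plus 6 unmatched t2 row(s), each kept with NULL t1 columns.
After projecting and ordering:
t2.sku | t1.pname | t1.sku | t1.price
GN | NULL | NULL | NULL
JV | NULL | NULL | NULL
JV | NULL | NULL | NULL
TH | NULL | NULL | NULL
TH | NULL | NULL | NULL
NULL | NULL | NULL | NULL

(GN, NULL, NULL, NULL); (JV, NULL, NULL, NULL); (JV, NULL, NULL, NULL); (TH, NULL, NULL, NULL); (TH, NULL, NULL, NULL); (NULL, NULL, NULL, NULL)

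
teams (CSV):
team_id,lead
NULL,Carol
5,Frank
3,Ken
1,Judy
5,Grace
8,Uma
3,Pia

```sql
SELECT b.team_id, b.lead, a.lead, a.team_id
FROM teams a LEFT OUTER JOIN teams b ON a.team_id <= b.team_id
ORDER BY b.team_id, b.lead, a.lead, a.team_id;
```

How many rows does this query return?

LEFT JOIN keeps every row from `teams a`; unmatched rows get NULL for `teams b`'s columns.
Matching on a.team_id <= b.team_id. A NULL in a compared column never satisfies the condition.
- a row (team_id=NULL): no match → kept, b columns NULL.
- a row (team_id=5): matches 3 b row(s) → 3 output row(s).
- a row (team_id=3): matches 5 b row(s) → 5 output row(s).
- a row (team_id=1): matches 6 b row(s) → 6 output row(s).
- a row (team_id=5): matches 3 b row(s) → 3 output row(s).
- a row (team_id=8): matches 1 b row(s) → 1 output row(s).
- a row (team_id=3): matches 5 b row(s) → 5 output row(s).
Total: 23 matched + 1 padded = 24 rows.

24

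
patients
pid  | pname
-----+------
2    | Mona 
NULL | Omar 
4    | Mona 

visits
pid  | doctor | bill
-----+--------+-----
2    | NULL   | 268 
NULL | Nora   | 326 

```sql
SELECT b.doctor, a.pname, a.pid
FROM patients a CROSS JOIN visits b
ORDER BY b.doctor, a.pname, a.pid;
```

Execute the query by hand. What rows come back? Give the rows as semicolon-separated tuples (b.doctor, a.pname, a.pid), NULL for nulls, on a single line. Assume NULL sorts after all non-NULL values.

CROSS JOIN pairs every row of `patients` with every row of `visits`: 3 × 2 = 6 rows.
After projecting and ordering:
b.doctor | a.pname | a.pid
Nora | Mona | 2
Nora | Mona | 4
Nora | Omar | NULL
NULL | Mona | 2
NULL | Mona | 4
NULL | Omar | NULL

(Nora, Mona, 2); (Nora, Mona, 4); (Nora, Omar, NULL); (NULL, Mona, 2); (NULL, Mona, 4); (NULL, Omar, NULL)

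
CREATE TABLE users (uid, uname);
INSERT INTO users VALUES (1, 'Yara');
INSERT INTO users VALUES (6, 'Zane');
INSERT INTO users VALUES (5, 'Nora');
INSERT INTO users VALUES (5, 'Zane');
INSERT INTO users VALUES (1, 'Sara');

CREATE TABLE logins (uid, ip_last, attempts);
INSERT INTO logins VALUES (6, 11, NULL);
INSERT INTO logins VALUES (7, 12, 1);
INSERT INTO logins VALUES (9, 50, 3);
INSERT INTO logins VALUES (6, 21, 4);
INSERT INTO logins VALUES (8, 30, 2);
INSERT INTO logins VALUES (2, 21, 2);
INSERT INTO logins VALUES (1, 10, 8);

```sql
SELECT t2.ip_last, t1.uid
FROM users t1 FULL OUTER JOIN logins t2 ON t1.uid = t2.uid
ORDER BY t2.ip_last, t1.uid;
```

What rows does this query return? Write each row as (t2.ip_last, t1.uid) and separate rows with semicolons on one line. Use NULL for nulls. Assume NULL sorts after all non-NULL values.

FULL OUTER JOIN keeps every row from both sides; unmatched rows get NULL for the other side's columns.
Matching on t1.uid = t2.uid.
- uid=1: 1 matching t2 row(s), so 1 row(s) emitted.
- uid=6: 2 matching t2 row(s), so 2 row(s) emitted.
- uid=5: no t2 row matches, row kept with t2 columns NULL.
- uid=5: no t2 row matches, row kept with t2 columns NULL.
- uid=1: 1 matching t2 row(s), so 1 row(s) emitted.
- 4 row(s) from t2 found no t1 partner → padded with NULL.
After projecting and ordering:
t2.ip_last | t1.uid
10 | 1
10 | 1
11 | 6
12 | NULL
21 | 6
21 | NULL
30 | NULL
50 | NULL
NULL | 5
NULL | 5

(10, 1); (10, 1); (11, 6); (12, NULL); (21, 6); (21, NULL); (30, NULL); (50, NULL); (NULL, 5); (NULL, 5)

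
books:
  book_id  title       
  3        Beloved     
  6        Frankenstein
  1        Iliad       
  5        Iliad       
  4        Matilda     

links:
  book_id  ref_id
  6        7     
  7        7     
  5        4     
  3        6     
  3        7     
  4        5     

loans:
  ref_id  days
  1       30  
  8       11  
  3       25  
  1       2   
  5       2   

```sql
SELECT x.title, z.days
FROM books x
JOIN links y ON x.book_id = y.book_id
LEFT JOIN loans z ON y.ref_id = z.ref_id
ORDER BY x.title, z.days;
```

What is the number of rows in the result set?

5

Step 1 — x INNER JOIN y on book_id → 5 row(s).
Then LEFT JOIN `loans z` on ref_id: each of those 5 rows is kept; rows whose y.ref_id has no match in z get NULL for z's columns.
Result: 5 row(s).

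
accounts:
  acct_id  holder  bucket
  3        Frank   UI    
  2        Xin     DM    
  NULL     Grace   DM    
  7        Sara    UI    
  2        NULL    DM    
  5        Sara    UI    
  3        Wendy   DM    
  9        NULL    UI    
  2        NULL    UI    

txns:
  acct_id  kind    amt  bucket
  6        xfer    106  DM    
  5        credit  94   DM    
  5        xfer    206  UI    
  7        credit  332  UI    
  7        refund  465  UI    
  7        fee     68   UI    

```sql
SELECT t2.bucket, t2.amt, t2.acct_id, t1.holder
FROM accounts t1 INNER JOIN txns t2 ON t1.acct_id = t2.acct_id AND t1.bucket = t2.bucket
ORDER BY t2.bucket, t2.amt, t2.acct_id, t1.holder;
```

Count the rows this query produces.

INNER JOIN keeps only pairs where the ON condition holds.
Matching on t1.acct_id = t2.acct_id AND t1.bucket = t2.bucket. A NULL in a compared column never satisfies the condition.
- t1[0] acct_id=3, bucket=UI → no match; dropped.
- t1[1] acct_id=2, bucket=DM → no match; dropped.
- t1[2] acct_id=NULL, bucket=DM → no match; dropped.
- t1[3] acct_id=7, bucket=UI → 3 match(es) in t2 → 3 row(s).
- t1[4] acct_id=2, bucket=DM → no match; dropped.
- t1[5] acct_id=5, bucket=UI → 1 match(es) in t2 → 1 row(s).
- t1[6] acct_id=3, bucket=DM → no match; dropped.
- t1[7] acct_id=9, bucket=UI → no match; dropped.
- t1[8] acct_id=2, bucket=UI → no match; dropped.
Total: 4 rows.

4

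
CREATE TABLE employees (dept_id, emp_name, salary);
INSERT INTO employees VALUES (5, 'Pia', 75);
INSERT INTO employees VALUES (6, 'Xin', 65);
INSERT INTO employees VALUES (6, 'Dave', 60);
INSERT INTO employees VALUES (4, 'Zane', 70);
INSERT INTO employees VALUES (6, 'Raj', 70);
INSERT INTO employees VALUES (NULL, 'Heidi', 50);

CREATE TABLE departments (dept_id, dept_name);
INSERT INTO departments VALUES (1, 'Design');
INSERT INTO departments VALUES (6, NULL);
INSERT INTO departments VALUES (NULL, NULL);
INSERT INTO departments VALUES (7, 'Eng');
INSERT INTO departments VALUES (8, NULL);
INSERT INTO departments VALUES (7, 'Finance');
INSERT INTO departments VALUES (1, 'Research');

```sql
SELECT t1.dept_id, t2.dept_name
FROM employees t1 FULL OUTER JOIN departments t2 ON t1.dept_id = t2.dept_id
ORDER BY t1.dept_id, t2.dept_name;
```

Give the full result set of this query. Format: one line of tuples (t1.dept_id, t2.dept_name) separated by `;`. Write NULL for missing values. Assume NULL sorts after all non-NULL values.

(4, NULL); (5, NULL); (6, NULL); (6, NULL); (6, NULL); (NULL, Design); (NULL, Eng); (NULL, Finance); (NULL, Research); (NULL, NULL); (NULL, NULL); (NULL, NULL)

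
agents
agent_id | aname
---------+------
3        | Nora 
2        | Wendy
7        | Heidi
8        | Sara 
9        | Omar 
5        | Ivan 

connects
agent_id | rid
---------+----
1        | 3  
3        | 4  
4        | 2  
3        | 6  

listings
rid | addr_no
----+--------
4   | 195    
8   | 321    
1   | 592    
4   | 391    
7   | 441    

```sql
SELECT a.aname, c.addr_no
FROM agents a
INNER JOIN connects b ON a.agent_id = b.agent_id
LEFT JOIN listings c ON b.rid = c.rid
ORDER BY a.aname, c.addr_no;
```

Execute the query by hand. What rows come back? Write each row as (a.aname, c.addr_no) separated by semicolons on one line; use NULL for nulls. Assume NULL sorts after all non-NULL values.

Step 1 — a INNER JOIN b on agent_id → 2 row(s).
Then LEFT JOIN `listings c` on rid: each of those 2 rows is kept; rows whose b.rid has no match in c get NULL for c's columns.

(Nora, 195); (Nora, 391); (Nora, NULL)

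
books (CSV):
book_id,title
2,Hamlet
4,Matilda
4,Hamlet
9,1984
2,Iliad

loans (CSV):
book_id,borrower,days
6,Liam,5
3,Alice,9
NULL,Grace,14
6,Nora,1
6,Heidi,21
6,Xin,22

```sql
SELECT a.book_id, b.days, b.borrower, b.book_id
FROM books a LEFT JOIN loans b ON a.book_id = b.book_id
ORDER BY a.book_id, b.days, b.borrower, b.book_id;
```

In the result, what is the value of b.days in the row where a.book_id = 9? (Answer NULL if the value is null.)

LEFT JOIN keeps every row from `books`; unmatched rows get NULL for `loans`'s columns.
Matching on a.book_id = b.book_id. A NULL in a compared column never satisfies the condition.
Matched pairs: 0; unmatched a rows kept: 5.

NULL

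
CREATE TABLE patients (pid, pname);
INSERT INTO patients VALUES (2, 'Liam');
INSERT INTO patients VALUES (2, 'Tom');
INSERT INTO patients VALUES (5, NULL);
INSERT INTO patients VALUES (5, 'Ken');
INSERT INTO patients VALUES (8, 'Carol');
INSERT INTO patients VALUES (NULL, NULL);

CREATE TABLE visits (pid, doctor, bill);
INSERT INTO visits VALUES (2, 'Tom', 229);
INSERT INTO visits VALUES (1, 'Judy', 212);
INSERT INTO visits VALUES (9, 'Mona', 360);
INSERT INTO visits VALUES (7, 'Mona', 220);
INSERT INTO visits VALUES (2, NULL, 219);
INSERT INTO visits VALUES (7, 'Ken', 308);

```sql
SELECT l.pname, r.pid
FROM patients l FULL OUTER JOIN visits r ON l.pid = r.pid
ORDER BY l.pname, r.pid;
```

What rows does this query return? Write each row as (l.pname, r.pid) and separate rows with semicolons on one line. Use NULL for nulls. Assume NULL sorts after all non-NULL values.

FULL OUTER JOIN keeps every row from both sides; unmatched rows get NULL for the other side's columns.
Matching on l.pid = r.pid. A NULL in a compared column never satisfies the condition.
- l (pid=2) pairs with 2 row(s) of r.
- l (pid=2) pairs with 2 row(s) of r.
- l (pid=5) has no partner → padded with NULL.
- l (pid=5) has no partner → padded with NULL.
- l (pid=8) has no partner → padded with NULL.
- l (pid=NULL) has no partner → padded with NULL.
- 4 row(s) from r found no l partner → padded with NULL.

(Carol, NULL); (Ken, NULL); (Liam, 2); (Liam, 2); (Tom, 2); (Tom, 2); (NULL, 1); (NULL, 7); (NULL, 7); (NULL, 9); (NULL, NULL); (NULL, NULL)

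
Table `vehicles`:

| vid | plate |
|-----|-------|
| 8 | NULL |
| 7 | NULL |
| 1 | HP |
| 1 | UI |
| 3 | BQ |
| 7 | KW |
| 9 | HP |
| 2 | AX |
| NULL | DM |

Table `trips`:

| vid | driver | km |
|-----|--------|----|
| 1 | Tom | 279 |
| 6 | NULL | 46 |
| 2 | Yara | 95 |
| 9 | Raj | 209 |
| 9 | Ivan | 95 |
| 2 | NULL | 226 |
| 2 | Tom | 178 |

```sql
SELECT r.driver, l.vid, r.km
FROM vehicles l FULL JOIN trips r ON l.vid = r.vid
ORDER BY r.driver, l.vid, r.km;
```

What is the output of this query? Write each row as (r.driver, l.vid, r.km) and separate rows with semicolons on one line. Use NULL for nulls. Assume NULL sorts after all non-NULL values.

FULL OUTER JOIN keeps every row from both sides; unmatched rows get NULL for the other side's columns.
Matching on l.vid = r.vid. A NULL in a compared column never satisfies the condition.
Matched pairs: 7; unmatched l rows kept: 5; unmatched r rows kept: 1.

(Ivan, 9, 95); (Raj, 9, 209); (Tom, 1, 279); (Tom, 1, 279); (Tom, 2, 178); (Yara, 2, 95); (NULL, 2, 226); (NULL, 3, NULL); (NULL, 7, NULL); (NULL, 7, NULL); (NULL, 8, NULL); (NULL, NULL, 46); (NULL, NULL, NULL)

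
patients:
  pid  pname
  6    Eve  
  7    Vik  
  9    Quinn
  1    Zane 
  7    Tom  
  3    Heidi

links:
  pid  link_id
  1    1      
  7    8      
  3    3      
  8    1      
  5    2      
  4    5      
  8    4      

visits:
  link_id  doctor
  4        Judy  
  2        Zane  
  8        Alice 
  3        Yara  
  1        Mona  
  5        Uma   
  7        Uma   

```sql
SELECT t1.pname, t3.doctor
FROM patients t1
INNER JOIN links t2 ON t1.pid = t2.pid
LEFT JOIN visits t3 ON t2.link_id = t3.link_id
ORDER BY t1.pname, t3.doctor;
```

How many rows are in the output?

4

Joins associate left-to-right: patients INNER JOIN links on pid gives 4 intermediate row(s).
Then LEFT JOIN `visits t3` on link_id: each of those 4 rows is kept; rows whose t2.link_id has no match in t3 get NULL for t3's columns.
Result: 4 row(s).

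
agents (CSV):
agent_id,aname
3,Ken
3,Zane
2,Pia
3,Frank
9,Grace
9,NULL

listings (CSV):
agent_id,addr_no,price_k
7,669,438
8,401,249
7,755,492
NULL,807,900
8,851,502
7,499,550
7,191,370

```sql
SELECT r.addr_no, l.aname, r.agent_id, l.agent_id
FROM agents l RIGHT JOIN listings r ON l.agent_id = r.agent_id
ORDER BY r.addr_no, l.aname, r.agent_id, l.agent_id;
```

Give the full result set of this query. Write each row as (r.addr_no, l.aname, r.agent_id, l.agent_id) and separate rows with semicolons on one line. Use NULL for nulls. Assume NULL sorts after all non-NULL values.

RIGHT JOIN keeps every row from `listings`; unmatched rows get NULL for `agents`'s columns.
Matching on l.agent_id = r.agent_id. A NULL in a compared column never satisfies the condition.
Matched pairs: 0; unmatched r rows kept: 7.

(191, NULL, 7, NULL); (401, NULL, 8, NULL); (499, NULL, 7, NULL); (669, NULL, 7, NULL); (755, NULL, 7, NULL); (807, NULL, NULL, NULL); (851, NULL, 8, NULL)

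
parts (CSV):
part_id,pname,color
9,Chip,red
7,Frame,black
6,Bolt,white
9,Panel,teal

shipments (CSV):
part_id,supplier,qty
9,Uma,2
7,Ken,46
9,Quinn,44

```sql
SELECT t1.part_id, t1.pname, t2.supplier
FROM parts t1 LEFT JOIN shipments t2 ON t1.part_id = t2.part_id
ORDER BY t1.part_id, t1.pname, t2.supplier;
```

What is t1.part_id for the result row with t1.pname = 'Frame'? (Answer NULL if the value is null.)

7

LEFT JOIN keeps every row from `parts`; unmatched rows get NULL for `shipments`'s columns.
Matching on t1.part_id = t2.part_id.
- t1 row (part_id=9): matches 2 t2 row(s) → 2 output row(s).
- t1 row (part_id=7): matches 1 t2 row(s) → 1 output row(s).
- t1 row (part_id=6): no match → kept, t2 columns NULL.
- t1 row (part_id=9): matches 2 t2 row(s) → 2 output row(s).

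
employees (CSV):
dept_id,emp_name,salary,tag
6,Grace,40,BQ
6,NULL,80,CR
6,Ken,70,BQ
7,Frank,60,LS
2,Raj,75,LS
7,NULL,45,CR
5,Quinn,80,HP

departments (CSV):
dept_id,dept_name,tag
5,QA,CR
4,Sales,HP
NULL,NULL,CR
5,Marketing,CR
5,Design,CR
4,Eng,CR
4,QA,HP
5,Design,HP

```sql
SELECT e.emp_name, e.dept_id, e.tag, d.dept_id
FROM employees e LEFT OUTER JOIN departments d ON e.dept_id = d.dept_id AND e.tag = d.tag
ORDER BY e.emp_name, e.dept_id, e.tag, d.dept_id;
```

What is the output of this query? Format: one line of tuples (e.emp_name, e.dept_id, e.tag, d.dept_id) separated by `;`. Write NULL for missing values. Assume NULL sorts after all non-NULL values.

(Frank, 7, LS, NULL); (Grace, 6, BQ, NULL); (Ken, 6, BQ, NULL); (Quinn, 5, HP, 5); (Raj, 2, LS, NULL); (NULL, 6, CR, NULL); (NULL, 7, CR, NULL)

LEFT JOIN keeps every row from `employees`; unmatched rows get NULL for `departments`'s columns.
Matching on e.dept_id = d.dept_id AND e.tag = d.tag. A NULL in a compared column never satisfies the condition.
Matched pairs: 1; unmatched e rows kept: 6.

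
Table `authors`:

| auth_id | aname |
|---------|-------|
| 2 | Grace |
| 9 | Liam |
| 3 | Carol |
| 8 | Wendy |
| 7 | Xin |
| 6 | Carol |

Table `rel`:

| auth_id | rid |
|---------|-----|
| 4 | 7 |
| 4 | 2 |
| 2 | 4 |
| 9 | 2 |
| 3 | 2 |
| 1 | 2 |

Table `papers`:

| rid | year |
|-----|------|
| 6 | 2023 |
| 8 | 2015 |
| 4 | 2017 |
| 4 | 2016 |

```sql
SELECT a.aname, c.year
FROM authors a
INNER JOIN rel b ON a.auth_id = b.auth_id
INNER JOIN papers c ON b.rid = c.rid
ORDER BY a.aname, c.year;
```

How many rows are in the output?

2

Joins associate left-to-right: authors INNER JOIN rel on auth_id gives 3 intermediate row(s).
Then INNER JOIN `papers c` on rid: keep only rows whose b.rid appears in c.
Result: 2 row(s).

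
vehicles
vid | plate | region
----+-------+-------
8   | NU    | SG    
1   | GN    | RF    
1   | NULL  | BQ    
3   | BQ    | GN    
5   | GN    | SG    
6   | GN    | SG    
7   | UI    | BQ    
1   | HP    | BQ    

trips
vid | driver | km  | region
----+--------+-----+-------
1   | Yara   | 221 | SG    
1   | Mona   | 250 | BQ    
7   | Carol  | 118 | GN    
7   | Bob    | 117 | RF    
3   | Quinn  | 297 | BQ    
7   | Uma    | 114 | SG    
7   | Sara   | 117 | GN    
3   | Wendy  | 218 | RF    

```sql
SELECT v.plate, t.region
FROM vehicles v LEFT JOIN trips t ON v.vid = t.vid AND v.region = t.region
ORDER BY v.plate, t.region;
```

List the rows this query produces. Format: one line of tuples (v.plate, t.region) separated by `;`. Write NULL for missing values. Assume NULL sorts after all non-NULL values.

(BQ, NULL); (GN, NULL); (GN, NULL); (GN, NULL); (HP, BQ); (NU, NULL); (UI, NULL); (NULL, BQ)

LEFT JOIN keeps every row from `vehicles`; unmatched rows get NULL for `trips`'s columns.
Matching on v.vid = t.vid AND v.region = t.region.
Matched pairs: 2; unmatched v rows kept: 6.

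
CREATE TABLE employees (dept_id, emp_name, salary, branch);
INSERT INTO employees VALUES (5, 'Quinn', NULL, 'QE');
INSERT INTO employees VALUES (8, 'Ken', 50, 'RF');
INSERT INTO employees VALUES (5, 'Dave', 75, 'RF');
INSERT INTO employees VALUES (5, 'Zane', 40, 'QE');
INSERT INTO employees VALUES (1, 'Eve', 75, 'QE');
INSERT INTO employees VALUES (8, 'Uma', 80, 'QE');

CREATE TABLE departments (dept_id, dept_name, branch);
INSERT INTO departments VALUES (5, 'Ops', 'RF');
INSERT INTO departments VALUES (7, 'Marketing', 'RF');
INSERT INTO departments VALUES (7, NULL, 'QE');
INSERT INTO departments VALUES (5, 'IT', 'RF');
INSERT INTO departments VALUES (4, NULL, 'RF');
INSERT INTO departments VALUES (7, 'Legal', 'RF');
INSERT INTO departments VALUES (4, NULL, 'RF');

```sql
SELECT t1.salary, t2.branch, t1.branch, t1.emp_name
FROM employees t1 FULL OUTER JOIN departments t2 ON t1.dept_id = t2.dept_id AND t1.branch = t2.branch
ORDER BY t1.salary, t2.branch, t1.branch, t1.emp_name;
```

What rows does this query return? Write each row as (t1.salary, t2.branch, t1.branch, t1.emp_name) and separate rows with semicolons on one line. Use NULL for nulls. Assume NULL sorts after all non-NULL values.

FULL OUTER JOIN keeps every row from both sides; unmatched rows get NULL for the other side's columns.
Matching on t1.dept_id = t2.dept_id AND t1.branch = t2.branch.
- t1[0] dept_id=5, branch=QE → no match; kept with NULLs on the t2 side.
- t1[1] dept_id=8, branch=RF → no match; kept with NULLs on the t2 side.
- t1[2] dept_id=5, branch=RF → 2 match(es) in t2 → 2 row(s).
- t1[3] dept_id=5, branch=QE → no match; kept with NULLs on the t2 side.
- t1[4] dept_id=1, branch=QE → no match; kept with NULLs on the t2 side.
- t1[5] dept_id=8, branch=QE → no match; kept with NULLs on the t2 side.
- plus 5 unmatched t2 row(s), each kept with NULL t1 columns.

(40, NULL, QE, Zane); (50, NULL, RF, Ken); (75, RF, RF, Dave); (75, RF, RF, Dave); (75, NULL, QE, Eve); (80, NULL, QE, Uma); (NULL, QE, NULL, NULL); (NULL, RF, NULL, NULL); (NULL, RF, NULL, NULL); (NULL, RF, NULL, NULL); (NULL, RF, NULL, NULL); (NULL, NULL, QE, Quinn)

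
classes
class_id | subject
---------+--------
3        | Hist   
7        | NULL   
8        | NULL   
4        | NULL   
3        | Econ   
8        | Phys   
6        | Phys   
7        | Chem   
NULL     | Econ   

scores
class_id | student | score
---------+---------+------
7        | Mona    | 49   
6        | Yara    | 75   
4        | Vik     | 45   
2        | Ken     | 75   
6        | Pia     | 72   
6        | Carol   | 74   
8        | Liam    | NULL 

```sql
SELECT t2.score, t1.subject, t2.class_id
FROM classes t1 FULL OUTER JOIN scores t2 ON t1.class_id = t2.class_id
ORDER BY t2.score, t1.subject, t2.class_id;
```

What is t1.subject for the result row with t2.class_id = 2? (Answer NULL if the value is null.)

NULL

FULL OUTER JOIN keeps every row from both sides; unmatched rows get NULL for the other side's columns.
Matching on t1.class_id = t2.class_id. A NULL in a compared column never satisfies the condition.
- class_id=3: no t2 row matches, row kept with t2 columns NULL.
- class_id=7: 1 matching t2 row(s), so 1 row(s) emitted.
- class_id=8: 1 matching t2 row(s), so 1 row(s) emitted.
- class_id=4: 1 matching t2 row(s), so 1 row(s) emitted.
- class_id=3: no t2 row matches, row kept with t2 columns NULL.
- class_id=8: 1 matching t2 row(s), so 1 row(s) emitted.
- class_id=6: 3 matching t2 row(s), so 3 row(s) emitted.
- class_id=7: 1 matching t2 row(s), so 1 row(s) emitted.
- class_id=NULL: no t2 row matches, row kept with t2 columns NULL.
- 1 t2 row(s) had no t1 match → kept, t1 columns NULL.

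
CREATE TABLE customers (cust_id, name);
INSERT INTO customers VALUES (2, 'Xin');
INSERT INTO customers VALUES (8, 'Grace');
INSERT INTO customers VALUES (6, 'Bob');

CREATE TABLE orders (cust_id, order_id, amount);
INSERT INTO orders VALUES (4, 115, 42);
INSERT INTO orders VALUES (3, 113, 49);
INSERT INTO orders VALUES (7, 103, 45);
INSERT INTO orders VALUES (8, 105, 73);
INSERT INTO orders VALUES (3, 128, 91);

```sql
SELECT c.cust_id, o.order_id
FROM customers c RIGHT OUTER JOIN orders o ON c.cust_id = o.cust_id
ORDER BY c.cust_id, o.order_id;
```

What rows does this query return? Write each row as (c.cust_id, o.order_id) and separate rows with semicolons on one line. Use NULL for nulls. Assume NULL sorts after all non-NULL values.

(8, 105); (NULL, 103); (NULL, 113); (NULL, 115); (NULL, 128)

RIGHT JOIN keeps every row from `orders`; unmatched rows get NULL for `customers`'s columns.
Matching on c.cust_id = o.cust_id.
- c row (cust_id=2): no match.
- c row (cust_id=8): matches 1 o row(s) → 1 output row(s).
- c row (cust_id=6): no match.
- 4 row(s) from o found no c partner → padded with NULL.
After projecting and ordering:
c.cust_id | o.order_id
8 | 105
NULL | 103
NULL | 113
NULL | 115
NULL | 128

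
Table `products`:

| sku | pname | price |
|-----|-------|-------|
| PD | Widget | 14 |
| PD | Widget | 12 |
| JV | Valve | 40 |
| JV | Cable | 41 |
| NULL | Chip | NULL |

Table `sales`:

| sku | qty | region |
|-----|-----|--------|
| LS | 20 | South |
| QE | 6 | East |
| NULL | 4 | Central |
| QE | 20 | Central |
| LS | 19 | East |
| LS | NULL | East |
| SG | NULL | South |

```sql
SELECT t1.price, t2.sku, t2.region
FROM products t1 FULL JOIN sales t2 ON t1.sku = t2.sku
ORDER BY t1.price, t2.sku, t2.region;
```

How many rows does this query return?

FULL OUTER JOIN keeps every row from both sides; unmatched rows get NULL for the other side's columns.
Matching on t1.sku = t2.sku. A NULL in a compared column never satisfies the condition.
- t1 row (sku=PD): no match → kept, t2 columns NULL.
- t1 row (sku=PD): no match → kept, t2 columns NULL.
- t1 row (sku=JV): no match → kept, t2 columns NULL.
- t1 row (sku=JV): no match → kept, t2 columns NULL.
- t1 row (sku=NULL): no match → kept, t2 columns NULL.
- 7 t2 row(s) had no t1 match → kept, t1 columns NULL.
Total: 0 matched + 12 padded = 12 rows.

12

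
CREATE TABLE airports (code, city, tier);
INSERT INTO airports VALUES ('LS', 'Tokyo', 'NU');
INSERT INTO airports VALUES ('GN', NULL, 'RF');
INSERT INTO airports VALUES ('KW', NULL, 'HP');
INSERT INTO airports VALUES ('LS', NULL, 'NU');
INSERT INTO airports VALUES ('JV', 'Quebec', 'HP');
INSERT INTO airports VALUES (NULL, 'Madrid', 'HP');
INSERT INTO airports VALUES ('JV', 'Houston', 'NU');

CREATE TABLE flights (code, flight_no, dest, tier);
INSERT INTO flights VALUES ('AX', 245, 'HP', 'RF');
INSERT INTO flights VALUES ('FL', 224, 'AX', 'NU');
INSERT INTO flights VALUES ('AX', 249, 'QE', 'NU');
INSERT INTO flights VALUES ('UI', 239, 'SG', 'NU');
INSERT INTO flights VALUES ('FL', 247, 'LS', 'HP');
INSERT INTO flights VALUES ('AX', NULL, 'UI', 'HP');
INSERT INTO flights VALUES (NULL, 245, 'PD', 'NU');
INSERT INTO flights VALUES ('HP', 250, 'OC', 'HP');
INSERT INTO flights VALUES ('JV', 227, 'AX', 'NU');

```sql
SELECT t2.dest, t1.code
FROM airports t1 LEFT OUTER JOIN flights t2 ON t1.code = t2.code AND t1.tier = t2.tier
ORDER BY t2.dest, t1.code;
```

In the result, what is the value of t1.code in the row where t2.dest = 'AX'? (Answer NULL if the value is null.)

JV

LEFT JOIN keeps every row from `airports`; unmatched rows get NULL for `flights`'s columns.
Matching on t1.code = t2.code AND t1.tier = t2.tier. A NULL in a compared column never satisfies the condition.
Matched pairs: 1; unmatched t1 rows kept: 6.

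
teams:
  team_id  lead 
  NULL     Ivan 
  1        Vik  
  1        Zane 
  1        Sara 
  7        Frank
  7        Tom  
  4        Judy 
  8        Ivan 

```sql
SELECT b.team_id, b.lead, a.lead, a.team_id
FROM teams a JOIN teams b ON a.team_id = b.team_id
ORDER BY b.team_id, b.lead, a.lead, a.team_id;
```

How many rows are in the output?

15

INNER JOIN keeps only pairs where the ON condition holds.
Matching on a.team_id = b.team_id. A NULL in a compared column never satisfies the condition.
- team_id=NULL: no matching b row, dropped.
- team_id=1: 3 matching b row(s), so 3 row(s) emitted.
- team_id=1: 3 matching b row(s), so 3 row(s) emitted.
- team_id=1: 3 matching b row(s), so 3 row(s) emitted.
- team_id=7: 2 matching b row(s), so 2 row(s) emitted.
- team_id=7: 2 matching b row(s), so 2 row(s) emitted.
- team_id=4: 1 matching b row(s), so 1 row(s) emitted.
- team_id=8: 1 matching b row(s), so 1 row(s) emitted.
Total: 15 rows.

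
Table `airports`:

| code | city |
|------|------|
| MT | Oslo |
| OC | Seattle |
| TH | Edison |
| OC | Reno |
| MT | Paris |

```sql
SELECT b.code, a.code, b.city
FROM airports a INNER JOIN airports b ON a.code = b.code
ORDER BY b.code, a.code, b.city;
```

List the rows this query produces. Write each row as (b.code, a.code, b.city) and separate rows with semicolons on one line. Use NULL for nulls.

INNER JOIN keeps only pairs where the ON condition holds.
Matching on a.code = b.code.
- a (code=MT) pairs with 2 row(s) of b.
- a (code=OC) pairs with 2 row(s) of b.
- a (code=TH) pairs with 1 row(s) of b.
- a (code=OC) pairs with 2 row(s) of b.
- a (code=MT) pairs with 2 row(s) of b.
After projecting and ordering:
b.code | a.code | b.city
MT | MT | Oslo
MT | MT | Oslo
MT | MT | Paris
MT | MT | Paris
OC | OC | Reno
OC | OC | Reno
OC | OC | Seattle
OC | OC | Seattle
TH | TH | Edison

(MT, MT, Oslo); (MT, MT, Oslo); (MT, MT, Paris); (MT, MT, Paris); (OC, OC, Reno); (OC, OC, Reno); (OC, OC, Seattle); (OC, OC, Seattle); (TH, TH, Edison)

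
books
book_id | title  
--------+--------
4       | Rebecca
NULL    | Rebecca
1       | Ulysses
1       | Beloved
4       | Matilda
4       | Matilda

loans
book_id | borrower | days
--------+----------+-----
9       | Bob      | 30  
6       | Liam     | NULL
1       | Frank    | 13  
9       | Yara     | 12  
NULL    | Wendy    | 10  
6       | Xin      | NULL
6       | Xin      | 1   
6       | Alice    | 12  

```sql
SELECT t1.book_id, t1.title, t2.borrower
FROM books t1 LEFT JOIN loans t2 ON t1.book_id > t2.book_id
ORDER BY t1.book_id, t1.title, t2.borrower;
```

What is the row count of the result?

LEFT JOIN keeps every row from `books`; unmatched rows get NULL for `loans`'s columns.
Matching on t1.book_id > t2.book_id. A NULL in a compared column never satisfies the condition.
Matched pairs: 3; unmatched t1 rows kept: 3.
Total: 3 matched + 3 padded = 6 rows.

6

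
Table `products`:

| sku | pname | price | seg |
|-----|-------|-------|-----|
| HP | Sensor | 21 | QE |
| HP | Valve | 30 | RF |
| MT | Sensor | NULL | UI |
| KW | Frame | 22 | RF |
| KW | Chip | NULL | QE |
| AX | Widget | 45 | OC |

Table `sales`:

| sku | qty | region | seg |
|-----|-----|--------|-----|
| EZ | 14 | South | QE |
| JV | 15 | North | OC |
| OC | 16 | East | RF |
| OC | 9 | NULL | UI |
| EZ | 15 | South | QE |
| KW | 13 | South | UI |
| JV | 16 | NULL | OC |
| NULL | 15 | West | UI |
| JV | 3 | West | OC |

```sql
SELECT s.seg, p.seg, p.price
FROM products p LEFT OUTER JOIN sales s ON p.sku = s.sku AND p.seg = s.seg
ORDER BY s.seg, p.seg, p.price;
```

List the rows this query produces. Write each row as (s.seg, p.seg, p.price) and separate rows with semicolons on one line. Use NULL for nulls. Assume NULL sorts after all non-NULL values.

(NULL, OC, 45); (NULL, QE, 21); (NULL, QE, NULL); (NULL, RF, 22); (NULL, RF, 30); (NULL, UI, NULL)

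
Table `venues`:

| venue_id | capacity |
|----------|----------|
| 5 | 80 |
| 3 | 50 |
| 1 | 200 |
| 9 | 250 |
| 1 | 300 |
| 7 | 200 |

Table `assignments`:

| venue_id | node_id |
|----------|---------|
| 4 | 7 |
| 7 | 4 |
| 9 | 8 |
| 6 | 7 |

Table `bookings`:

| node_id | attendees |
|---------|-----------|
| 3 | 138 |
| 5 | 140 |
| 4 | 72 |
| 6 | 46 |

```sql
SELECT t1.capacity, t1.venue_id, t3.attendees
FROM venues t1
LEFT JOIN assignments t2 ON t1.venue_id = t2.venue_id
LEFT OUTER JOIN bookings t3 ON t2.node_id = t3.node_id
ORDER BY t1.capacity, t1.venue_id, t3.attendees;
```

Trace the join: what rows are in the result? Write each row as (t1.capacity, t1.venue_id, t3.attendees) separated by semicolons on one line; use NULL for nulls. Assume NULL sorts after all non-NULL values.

(50, 3, NULL); (80, 5, NULL); (200, 1, NULL); (200, 7, 72); (250, 9, NULL); (300, 1, NULL)

Joins associate left-to-right: venues LEFT JOIN assignments on venue_id gives 6 intermediate row(s).
Then LEFT JOIN `bookings t3` on node_id: each of those 6 rows is kept; rows whose t2.node_id has no match in t3 get NULL for t3's columns.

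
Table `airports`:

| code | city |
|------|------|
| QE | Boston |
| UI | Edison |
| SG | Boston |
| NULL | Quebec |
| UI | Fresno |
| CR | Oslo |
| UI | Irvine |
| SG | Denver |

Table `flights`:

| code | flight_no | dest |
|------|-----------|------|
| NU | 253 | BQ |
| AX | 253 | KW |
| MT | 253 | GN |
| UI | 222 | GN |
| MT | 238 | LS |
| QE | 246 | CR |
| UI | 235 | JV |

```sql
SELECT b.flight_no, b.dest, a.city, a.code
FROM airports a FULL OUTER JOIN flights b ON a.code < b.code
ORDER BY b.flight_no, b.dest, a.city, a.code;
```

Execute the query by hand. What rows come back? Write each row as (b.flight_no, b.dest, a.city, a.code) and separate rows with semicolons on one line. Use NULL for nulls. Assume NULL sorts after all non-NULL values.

(222, GN, Boston, QE); (222, GN, Boston, SG); (222, GN, Denver, SG); (222, GN, Oslo, CR); (235, JV, Boston, QE); (235, JV, Boston, SG); (235, JV, Denver, SG); (235, JV, Oslo, CR); (238, LS, Oslo, CR); (246, CR, Oslo, CR); (253, BQ, Oslo, CR); (253, GN, Oslo, CR); (253, KW, NULL, NULL); (NULL, NULL, Edison, UI); (NULL, NULL, Fresno, UI); (NULL, NULL, Irvine, UI); (NULL, NULL, Quebec, NULL)

FULL OUTER JOIN keeps every row from both sides; unmatched rows get NULL for the other side's columns.
Matching on a.code < b.code. A NULL in a compared column never satisfies the condition.
- a (code=QE) pairs with 2 row(s) of b.
- a (code=UI) has no partner → padded with NULL.
- a (code=SG) pairs with 2 row(s) of b.
- a (code=NULL) has no partner → padded with NULL.
- a (code=UI) has no partner → padded with NULL.
- a (code=CR) pairs with 6 row(s) of b.
- a (code=UI) has no partner → padded with NULL.
- a (code=SG) pairs with 2 row(s) of b.
- 1 b row(s) had no a match → kept, a columns NULL.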